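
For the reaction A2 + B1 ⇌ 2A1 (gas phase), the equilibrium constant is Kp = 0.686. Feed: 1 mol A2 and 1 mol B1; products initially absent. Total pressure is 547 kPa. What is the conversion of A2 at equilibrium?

Basis: 1 mol A2 initially; let X = conversion of A2. Extent ξ = X.
Moles: n_A2 = 1 − X; n_B1 = 1 − X; n_A1 = 2X.
Total moles n_T = 2 (Δν = 0, constant).
With p_i = (n_i/n_T)P, Kp = p_A1^2 / (p_A2 p_B1).
Substituting and setting equal to 0.686 gives a polynomial in X; the root in (0,1) is X = 0.293.

X = 0.293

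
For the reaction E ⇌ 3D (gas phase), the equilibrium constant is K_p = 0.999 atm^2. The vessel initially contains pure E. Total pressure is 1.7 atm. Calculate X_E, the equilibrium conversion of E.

X = 0.282

Take 1 mol E as basis and let X be its fractional conversion, so ξ = X.
Moles: n_E = 1 − X; n_D = 3X.
Summing: n_T = 1 + 2X.
Mole fractions y_i = n_i/n_T; K_p = p_D^3 / (p_E) with p_i = y_i·P.
Equating to 0.999 atm^2 and solving on 0 < X < 1: X = 0.282.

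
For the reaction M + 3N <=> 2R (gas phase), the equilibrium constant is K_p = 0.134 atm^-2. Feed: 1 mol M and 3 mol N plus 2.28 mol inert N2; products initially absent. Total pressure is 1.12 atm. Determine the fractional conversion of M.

Let X = conversion of M (basis 1 mol M); extent of reaction ξ = X.
Moles: n_M = 1 − X; n_N = 3 − 3X; n_R = 2X; n_I = 2.28 (inert).
Total moles n_T = 6.28 − 2X.
y_i = n_i/n_T, p_i = y_i·P. K_p = p_R^2 / (p_M p_N^3).
Substituting and setting equal to 0.134 atm^-2 gives a polynomial in X; the root in (0,1) is X = 0.133.

X = 0.133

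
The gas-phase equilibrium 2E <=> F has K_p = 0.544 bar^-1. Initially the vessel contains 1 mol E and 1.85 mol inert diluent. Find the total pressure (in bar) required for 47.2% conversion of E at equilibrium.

Basis: 1 mol E initially; let X = conversion of E. Extent ξ = 0.5X.
Moles: n_E = 1 − X; n_F = 0.5X; n_I = 1.85 (inert).
Summing: n_T = 2.85 − 0.5X.
K_p = p_F / (p_E^2) with p_i = (n_i/n_T)·P.
At X = 0.472: the mole-fraction product g(X) = Π y_i^ν_i = 2.213. Since K_p = g(X)·P^{-1}, P = (g/K_p)^(1/1) = (2.213/0.544)^(1/1) = 4.07 bar.

P = 4.07 bar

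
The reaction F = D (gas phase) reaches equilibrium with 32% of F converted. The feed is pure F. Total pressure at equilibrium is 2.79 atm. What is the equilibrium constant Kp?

Basis: 1 mol F initially; let X = conversion of F. Extent ξ = X.
Moles: n_F = 1 − X; n_D = X.
Since Δν = 0, n_T = 1 throughout.
At X = 0.32: n_F = 0.68, n_D = 0.32, n_T = 1.
p_i = (n_i/n_T)·P. Kp = p_D / (p_F) = 0.471.

Kp = 0.471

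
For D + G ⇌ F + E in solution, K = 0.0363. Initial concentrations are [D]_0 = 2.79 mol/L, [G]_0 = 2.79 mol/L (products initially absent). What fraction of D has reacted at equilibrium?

Let X = conversion of D; extent ξ = 2.79·X mol/L.
Concentrations: [D] = 2.79 − 2.79X; [G] = 2.79 − 2.79X; [F] = 2.79X; [E] = 2.79X.
K = [F] [E] / ([D] [G]).
Setting equal to 0.0363 and solving for X on (0,1) gives X = 0.160.

X = 0.160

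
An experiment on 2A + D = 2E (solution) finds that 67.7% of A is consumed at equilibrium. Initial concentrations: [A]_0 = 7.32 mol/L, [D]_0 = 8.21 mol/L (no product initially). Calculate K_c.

Let X = conversion of A.
Concentrations: [A] = 7.32 − 7.32X; [D] = 8.21 − 3.66X; [E] = 7.32X.
At X = 0.677: [A] = 2.36, [D] = 5.73, [E] = 4.96.
K_c = [E]^2 / ([A]^2 [D]) = 0.766 L/mol.

K_c = 0.766 L/mol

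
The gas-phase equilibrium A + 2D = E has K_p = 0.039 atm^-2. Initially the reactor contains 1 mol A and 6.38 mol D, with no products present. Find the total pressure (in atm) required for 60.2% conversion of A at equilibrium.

Let X = conversion of A (basis 1 mol A); extent of reaction ξ = X.
At extent ξ: n_A = 1 − X; n_D = 6.38 − 2X; n_E = X.
n_T = Σnᵢ = 7.38 − 2X.
K_p = p_E / (p_A p_D^2) with p_i = (n_i/n_T)·P.
At X = 0.602: the mole-fraction product g(X) = Π y_i^ν_i = 2.153. Since K_p = g(X)·P^{-2}, P = (g/K_p)^(1/2) = (2.153/0.039)^(1/2) = 7.43 atm.

P = 7.43 atm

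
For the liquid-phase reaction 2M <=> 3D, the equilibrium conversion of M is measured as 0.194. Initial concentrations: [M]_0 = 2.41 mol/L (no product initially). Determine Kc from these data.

Let X = conversion of M.
Concentrations: [M] = 2.41 − 2.41X; [D] = 3.62X.
At X = 0.194: [M] = 1.94, [D] = 0.701.
Kc = [D]^3 / ([M]^2) = 0.0914 mol/L.

Kc = 0.0914 mol/L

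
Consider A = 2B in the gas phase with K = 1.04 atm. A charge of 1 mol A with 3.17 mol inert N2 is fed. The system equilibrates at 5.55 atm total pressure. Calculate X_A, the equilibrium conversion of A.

Take 1 mol A as basis and let X be its fractional conversion, so ξ = X.
Mole table: n_A = 1 − X; n_B = 2X; n_I = 3.17 (inert).
Summing: n_T = 4.17 + X.
y_i = n_i/n_T, p_i = y_i·P. K = p_B^2 / (p_A).
This yields a degree-2 equation in X; solving on (0,1), X = 0.367.

X = 0.367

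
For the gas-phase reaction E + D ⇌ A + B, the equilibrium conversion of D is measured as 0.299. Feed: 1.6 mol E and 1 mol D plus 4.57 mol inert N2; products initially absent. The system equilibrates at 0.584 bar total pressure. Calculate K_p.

Let X = conversion of D (basis 1 mol D); extent of reaction ξ = X.
Species balance: n_E = 1.6 − X; n_D = 1 − X; n_A = X; n_B = X; n_I = 4.57 (inert).
Since Δν = 0, n_T = 7.17 throughout.
At X = 0.299: n_E = 1.3, n_D = 0.701, n_A = 0.299, n_B = 0.299, n_T = 7.17.
p_i = (n_i/n_T)·P. K_p = p_A p_B / (p_E p_D) = 0.098.

K_p = 0.098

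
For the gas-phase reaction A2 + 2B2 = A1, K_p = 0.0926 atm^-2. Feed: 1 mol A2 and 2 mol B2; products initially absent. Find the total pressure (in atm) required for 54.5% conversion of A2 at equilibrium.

Take 1 mol A2 as basis and let X be its fractional conversion, so ξ = X.
Moles: n_A2 = 1 − X; n_B2 = 2 − 2X; n_A1 = X.
Summing: n_T = 3 − 2X.
K_p = p_A1 / (p_A2 p_B2^2) with p_i = (n_i/n_T)·P.
At X = 0.545: the mole-fraction product g(X) = Π y_i^ν_i = 5.277. Since K_p = g(X)·P^{-2}, P = (g/K_p)^(1/2) = (5.277/0.0926)^(1/2) = 7.55 atm.

P = 7.55 atm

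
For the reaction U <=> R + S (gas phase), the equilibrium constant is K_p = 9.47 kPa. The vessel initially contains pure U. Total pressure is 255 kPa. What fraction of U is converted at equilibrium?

Take 1 mol U as basis and let X be its fractional conversion, so ξ = X.
Mole table: n_U = 1 − X; n_R = X; n_S = X.
n_T = Σnᵢ = 1 + X.
With p_i = (n_i/n_T)P, K_p = p_R p_S / (p_U).
Setting this equal to 9.47 kPa and taking the physical root (0 < X < 1) gives X = 0.189.

X = 0.189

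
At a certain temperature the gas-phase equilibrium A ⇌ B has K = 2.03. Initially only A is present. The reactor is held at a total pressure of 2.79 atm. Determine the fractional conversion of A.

Basis: 1 mol A initially; let X = conversion of A. Extent ξ = X.
Species balance: n_A = 1 − X; n_B = X.
n_T stays at 1 (no change in mole number).
Mole fractions y_i = n_i/n_T; K = p_B / (p_A) with p_i = y_i·P.
This yields a degree-1 equation in X; solving on (0,1), X = 0.670.

X = 0.670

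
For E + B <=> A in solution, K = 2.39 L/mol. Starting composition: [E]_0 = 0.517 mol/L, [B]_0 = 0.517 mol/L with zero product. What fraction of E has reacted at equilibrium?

X = 0.418

Let X = conversion of E; extent ξ = 0.517·X mol/L.
Concentrations: [E] = 0.517 − 0.517X; [B] = 0.517 − 0.517X; [A] = 0.517X.
K = [A] / ([E] [B]).
Setting equal to 2.39 and solving for X on (0,1) gives X = 0.418.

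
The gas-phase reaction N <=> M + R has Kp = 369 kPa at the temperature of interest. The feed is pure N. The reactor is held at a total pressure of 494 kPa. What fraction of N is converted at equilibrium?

X = 0.654

Let X = conversion of N (basis 1 mol N); extent of reaction ξ = X.
At extent ξ: n_N = 1 − X; n_M = X; n_R = X.
n_T = Σnᵢ = 1 + X.
Mole fractions y_i = n_i/n_T; Kp = p_M p_R / (p_N) with p_i = y_i·P.
Substituting and setting equal to 369 kPa gives a polynomial in X; the root in (0,1) is X = 0.654.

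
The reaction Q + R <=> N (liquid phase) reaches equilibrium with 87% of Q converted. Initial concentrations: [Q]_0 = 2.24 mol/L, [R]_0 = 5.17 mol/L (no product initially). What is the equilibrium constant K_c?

K_c = 2.08 L/mol

Let X = conversion of Q.
Concentrations: [Q] = 2.24 − 2.24X; [R] = 5.17 − 2.24X; [N] = 2.24X.
At X = 0.87: [Q] = 0.291, [R] = 3.22, [N] = 1.95.
K_c = [N] / ([Q] [R]) = 2.08 L/mol.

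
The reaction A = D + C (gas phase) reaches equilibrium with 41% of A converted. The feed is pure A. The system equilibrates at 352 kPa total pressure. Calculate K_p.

K_p = 71.1 kPa

Take 1 mol A as basis and let X be its fractional conversion, so ξ = X.
Moles: n_A = 1 − X; n_D = X; n_C = X.
Summing: n_T = 1 + X.
At X = 0.41: n_A = 0.59, n_D = 0.41, n_C = 0.41, n_T = 1.41.
p_i = (n_i/n_T)·P. K_p = p_D p_C / (p_A) = 71.1 kPa.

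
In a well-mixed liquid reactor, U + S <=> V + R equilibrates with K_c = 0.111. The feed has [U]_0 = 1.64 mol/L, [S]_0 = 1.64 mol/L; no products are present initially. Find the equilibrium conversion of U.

X = 0.250

Let X = conversion of U; extent ξ = 1.64·X mol/L.
Concentrations: [U] = 1.64 − 1.64X; [S] = 1.64 − 1.64X; [V] = 1.64X; [R] = 1.64X.
K_c = [V] [R] / ([U] [S]).
Equating to 0.111: the physical root is X = 0.250.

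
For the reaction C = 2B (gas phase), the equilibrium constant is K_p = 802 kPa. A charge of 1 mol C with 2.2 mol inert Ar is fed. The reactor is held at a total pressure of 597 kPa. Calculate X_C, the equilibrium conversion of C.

X = 0.662

Take 1 mol C as basis and let X be its fractional conversion, so ξ = X.
Species balance: n_C = 1 − X; n_B = 2X; n_I = 2.2 (inert).
Total moles n_T = 3.2 + X.
y_i = n_i/n_T, p_i = y_i·P. K_p = p_B^2 / (p_C).
This yields a degree-2 equation in X; solving on (0,1), X = 0.662.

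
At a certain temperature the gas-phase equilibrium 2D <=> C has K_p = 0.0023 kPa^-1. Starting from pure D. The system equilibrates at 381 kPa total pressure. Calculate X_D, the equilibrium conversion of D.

Let X = conversion of D (basis 1 mol D); extent of reaction ξ = 0.5X.
Species balance: n_D = 1 − X; n_C = 0.5X.
n_T = Σnᵢ = 1 − 0.5X.
With p_i = (n_i/n_T)P, K_p = p_C / (p_D^2).
Setting this equal to 0.0023 kPa^-1 and taking the physical root (0 < X < 1) gives X = 0.529.

X = 0.529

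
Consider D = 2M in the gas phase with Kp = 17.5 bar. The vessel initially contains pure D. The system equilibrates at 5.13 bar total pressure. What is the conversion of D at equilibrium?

Basis: 1 mol D initially; let X = conversion of D. Extent ξ = X.
Species balance: n_D = 1 − X; n_M = 2X.
n_T = Σnᵢ = 1 + X.
With p_i = (n_i/n_T)P, Kp = p_M^2 / (p_D).
This yields a degree-2 equation in X; solving on (0,1), X = 0.678.

X = 0.678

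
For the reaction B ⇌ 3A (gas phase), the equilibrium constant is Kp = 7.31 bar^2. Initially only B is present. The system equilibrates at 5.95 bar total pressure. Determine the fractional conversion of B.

X = 0.233

Let X = conversion of B (basis 1 mol B); extent of reaction ξ = X.
At extent ξ: n_B = 1 − X; n_A = 3X.
n_T = Σnᵢ = 1 + 2X.
y_i = n_i/n_T, p_i = y_i·P. Kp = p_A^3 / (p_B).
Equating to 7.31 bar^2 and solving on 0 < X < 1: X = 0.233.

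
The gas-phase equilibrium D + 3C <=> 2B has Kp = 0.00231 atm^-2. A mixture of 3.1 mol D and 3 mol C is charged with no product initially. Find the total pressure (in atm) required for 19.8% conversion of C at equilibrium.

P = 7.39 atm

Basis: 3 mol C initially; let X = conversion of C. Extent ξ = X.
At extent ξ: n_D = 3.1 − X; n_C = 3 − 3X; n_B = 2X.
Summing: n_T = 6.1 − 2X.
Kp = p_B^2 / (p_D p_C^3) with p_i = (n_i/n_T)·P.
At X = 0.198: the mole-fraction product g(X) = Π y_i^ν_i = 0.1262. Since Kp = g(X)·P^{-2}, P = (g/Kp)^(1/2) = (0.1262/0.00231)^(1/2) = 7.39 atm.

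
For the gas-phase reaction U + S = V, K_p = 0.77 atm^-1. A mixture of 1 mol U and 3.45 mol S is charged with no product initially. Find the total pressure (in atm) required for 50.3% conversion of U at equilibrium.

P = 1.76 atm

Take 1 mol U as basis and let X be its fractional conversion, so ξ = X.
Moles: n_U = 1 − X; n_S = 3.45 − X; n_V = X.
n_T = Σnᵢ = 4.45 − X.
K_p = p_V / (p_U p_S) with p_i = (n_i/n_T)·P.
At X = 0.503: the mole-fraction product g(X) = Π y_i^ν_i = 1.355. Since K_p = g(X)·P^{-1}, P = (g/K_p)^(1/1) = (1.355/0.77)^(1/1) = 1.76 atm.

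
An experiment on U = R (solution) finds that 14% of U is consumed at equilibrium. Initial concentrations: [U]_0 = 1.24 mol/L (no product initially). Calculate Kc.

Let X = conversion of U.
Concentrations: [U] = 1.24 − 1.24X; [R] = 1.24X.
At X = 0.14: [U] = 1.07, [R] = 0.174.
Kc = [R] / ([U]) = 0.163.

Kc = 0.163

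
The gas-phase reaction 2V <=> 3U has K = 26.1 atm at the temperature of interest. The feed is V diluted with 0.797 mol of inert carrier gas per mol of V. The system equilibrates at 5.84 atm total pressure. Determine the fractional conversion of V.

Take 1 mol V as basis and let X be its fractional conversion, so ξ = 0.5X.
At extent ξ: n_V = 1 − X; n_U = 1.5X; n_I = 0.797 (inert).
Summing: n_T = 1.8 + 0.5X.
y_i = n_i/n_T, p_i = y_i·P. K = p_U^3 / (p_V^2).
Equating to 26.1 atm and solving on 0 < X < 1: X = 0.672.

X = 0.672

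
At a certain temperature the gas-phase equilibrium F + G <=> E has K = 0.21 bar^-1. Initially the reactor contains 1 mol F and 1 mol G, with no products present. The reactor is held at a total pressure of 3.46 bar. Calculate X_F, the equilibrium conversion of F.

X = 0.239

Let X = conversion of F (basis 1 mol F); extent of reaction ξ = X.
Species balance: n_F = 1 − X; n_G = 1 − X; n_E = X.
Summing: n_T = 2 − X.
With p_i = (n_i/n_T)P, K = p_E / (p_F p_G).
Substituting and setting equal to 0.21 bar^-1 gives a polynomial in X; the root in (0,1) is X = 0.239.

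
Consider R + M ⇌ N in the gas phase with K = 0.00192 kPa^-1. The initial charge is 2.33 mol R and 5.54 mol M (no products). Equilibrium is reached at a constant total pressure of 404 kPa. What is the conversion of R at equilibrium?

X = 0.342

Basis: 2.33 mol R initially; let X = conversion of R. Extent ξ = 2.33X.
Mole table: n_R = 2.33 − 2.33X; n_M = 5.54 − 2.33X; n_N = 2.33X.
n_T = Σnᵢ = 7.87 − 2.33X.
With p_i = (n_i/n_T)P, K = p_N / (p_R p_M).
Setting this equal to 0.00192 kPa^-1 and taking the physical root (0 < X < 1) gives X = 0.342.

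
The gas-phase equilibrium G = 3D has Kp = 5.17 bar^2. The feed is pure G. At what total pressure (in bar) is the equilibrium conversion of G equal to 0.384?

P = 2.55 bar

Let X = conversion of G (basis 1 mol G); extent of reaction ξ = X.
At extent ξ: n_G = 1 − X; n_D = 3X.
n_T = Σnᵢ = 1 + 2X.
Kp = p_D^3 / (p_G) with p_i = (n_i/n_T)·P.
At X = 0.384: the mole-fraction product g(X) = Π y_i^ν_i = 0.794. Since Kp = g(X)·P^{2}, P = (Kp/g)^(1/2) = (5.17/0.794)^(1/2) = 2.55 bar.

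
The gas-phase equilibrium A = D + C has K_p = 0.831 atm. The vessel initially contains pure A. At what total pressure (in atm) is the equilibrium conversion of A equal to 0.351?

Take 1 mol A as basis and let X be its fractional conversion, so ξ = X.
Mole table: n_A = 1 − X; n_D = X; n_C = X.
Summing: n_T = 1 + X.
K_p = p_D p_C / (p_A) with p_i = (n_i/n_T)·P.
At X = 0.351: the mole-fraction product g(X) = Π y_i^ν_i = 0.1405. Since K_p = g(X)·P^{1}, P = (K_p/g)^(1/1) = (0.831/0.1405)^(1/1) = 5.91 atm.

P = 5.91 atm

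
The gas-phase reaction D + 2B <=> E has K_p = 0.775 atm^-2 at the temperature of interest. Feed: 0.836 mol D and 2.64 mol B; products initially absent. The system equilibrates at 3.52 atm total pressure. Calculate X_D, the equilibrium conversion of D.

Basis: 0.836 mol D initially; let X = conversion of D. Extent ξ = 0.836X.
At extent ξ: n_D = 0.836 − 0.836X; n_B = 2.64 − 1.67X; n_E = 0.836X.
n_T = Σnᵢ = 3.48 − 1.67X.
With p_i = (n_i/n_T)P, K_p = p_E / (p_D p_B^2).
Setting this equal to 0.775 atm^-2 and taking the physical root (0 < X < 1) gives X = 0.784.

X = 0.784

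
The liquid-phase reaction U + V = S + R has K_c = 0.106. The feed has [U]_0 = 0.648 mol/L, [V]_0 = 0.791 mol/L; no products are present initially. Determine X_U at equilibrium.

X = 0.271

Let X = conversion of U; extent ξ = 0.648·X mol/L.
Concentrations: [U] = 0.648 − 0.648X; [V] = 0.791 − 0.648X; [S] = 0.648X; [R] = 0.648X.
K_c = [S] [R] / ([U] [V]).
This equals 0.106 at X = 0.271 (the root in 0 < X < 1).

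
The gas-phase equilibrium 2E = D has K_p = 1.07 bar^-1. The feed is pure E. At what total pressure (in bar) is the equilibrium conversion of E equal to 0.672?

P = 1.94 bar

Basis: 1 mol E initially; let X = conversion of E. Extent ξ = 0.5X.
Mole table: n_E = 1 − X; n_D = 0.5X.
Total moles n_T = 1 − 0.5X.
K_p = p_D / (p_E^2) with p_i = (n_i/n_T)·P.
At X = 0.672: the mole-fraction product g(X) = Π y_i^ν_i = 2.074. Since K_p = g(X)·P^{-1}, P = (g/K_p)^(1/1) = (2.074/1.07)^(1/1) = 1.94 bar.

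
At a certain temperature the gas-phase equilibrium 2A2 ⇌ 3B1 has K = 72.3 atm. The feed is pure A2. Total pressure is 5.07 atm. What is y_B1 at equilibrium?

Basis: 1 mol A2 initially; let X = conversion of A2. Extent ξ = 0.5X.
Mole table: n_A2 = 1 − X; n_B1 = 1.5X.
Summing: n_T = 1 + 0.5X.
With p_i = (n_i/n_T)P, K = p_B1^3 / (p_A2^2).
This yields a degree-3 equation in X; solving on (0,1), X = 0.737.
Then n_B1 = 1.11, n_T = 1.37, so y_B1 = 0.808.

y_B1 = 0.808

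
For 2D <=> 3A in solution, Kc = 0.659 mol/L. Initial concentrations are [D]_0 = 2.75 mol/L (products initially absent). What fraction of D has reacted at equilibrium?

Let X = conversion of D; extent ξ = 2.75X/2 mol/L.
Concentrations: [D] = 2.75 − 2.75X; [A] = 4.12X.
Kc = [A]^3 / ([D]^2).
Equating to 0.659 mol/L: the physical root is X = 0.320.

X = 0.320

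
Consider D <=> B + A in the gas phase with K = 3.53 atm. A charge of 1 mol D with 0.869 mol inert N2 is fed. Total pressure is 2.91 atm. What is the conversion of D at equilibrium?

Basis: 1 mol D initially; let X = conversion of D. Extent ξ = X.
Mole table: n_D = 1 − X; n_B = X; n_A = X; n_I = 0.869 (inert).
Summing: n_T = 1.87 + X.
Mole fractions y_i = n_i/n_T; K = p_B p_A / (p_D) with p_i = y_i·P.
Setting this equal to 3.53 atm and taking the physical root (0 < X < 1) gives X = 0.802.

X = 0.802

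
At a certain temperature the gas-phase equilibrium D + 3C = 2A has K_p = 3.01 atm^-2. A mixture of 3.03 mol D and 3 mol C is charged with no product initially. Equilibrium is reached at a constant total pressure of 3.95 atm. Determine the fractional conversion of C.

X = 0.748

Basis: 3 mol C initially; let X = conversion of C. Extent ξ = X.
Species balance: n_D = 3.03 − X; n_C = 3 − 3X; n_A = 2X.
Summing: n_T = 6.03 − 2X.
With p_i = (n_i/n_T)P, K_p = p_A^2 / (p_D p_C^3).
This yields a degree-4 equation in X; solving on (0,1), X = 0.748.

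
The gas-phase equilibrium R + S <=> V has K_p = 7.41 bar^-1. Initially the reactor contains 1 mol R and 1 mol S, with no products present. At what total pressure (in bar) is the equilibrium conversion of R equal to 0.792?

P = 2.98 bar

Let X = conversion of R (basis 1 mol R); extent of reaction ξ = X.
At extent ξ: n_R = 1 − X; n_S = 1 − X; n_V = X.
n_T = Σnᵢ = 2 − X.
K_p = p_V / (p_R p_S) with p_i = (n_i/n_T)·P.
At X = 0.792: the mole-fraction product g(X) = Π y_i^ν_i = 22.11. Since K_p = g(X)·P^{-1}, P = (g/K_p)^(1/1) = (22.11/7.41)^(1/1) = 2.98 bar.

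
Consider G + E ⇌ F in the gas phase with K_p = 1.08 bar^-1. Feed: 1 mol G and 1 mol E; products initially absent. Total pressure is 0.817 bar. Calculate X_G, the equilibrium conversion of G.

X = 0.271

Let X = conversion of G (basis 1 mol G); extent of reaction ξ = X.
Species balance: n_G = 1 − X; n_E = 1 − X; n_F = X.
Total moles n_T = 2 − X.
y_i = n_i/n_T, p_i = y_i·P. K_p = p_F / (p_G p_E).
This yields a degree-2 equation in X; solving on (0,1), X = 0.271.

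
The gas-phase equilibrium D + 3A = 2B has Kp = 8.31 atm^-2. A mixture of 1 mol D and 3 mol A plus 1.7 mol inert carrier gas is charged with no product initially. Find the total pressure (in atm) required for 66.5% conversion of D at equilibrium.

P = 3.46 atm

Take 1 mol D as basis and let X be its fractional conversion, so ξ = X.
Moles: n_D = 1 − X; n_A = 3 − 3X; n_B = 2X; n_I = 1.7 (inert).
Total moles n_T = 5.7 − 2X.
Kp = p_B^2 / (p_D p_A^3) with p_i = (n_i/n_T)·P.
At X = 0.665: the mole-fraction product g(X) = Π y_i^ν_i = 99.34. Since Kp = g(X)·P^{-2}, P = (g/Kp)^(1/2) = (99.34/8.31)^(1/2) = 3.46 atm.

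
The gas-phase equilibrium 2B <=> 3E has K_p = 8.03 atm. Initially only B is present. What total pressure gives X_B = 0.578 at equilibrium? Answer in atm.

P = 2.83 atm

Let X = conversion of B (basis 1 mol B); extent of reaction ξ = 0.5X.
Species balance: n_B = 1 − X; n_E = 1.5X.
n_T = Σnᵢ = 1 + 0.5X.
K_p = p_E^3 / (p_B^2) with p_i = (n_i/n_T)·P.
At X = 0.578: the mole-fraction product g(X) = Π y_i^ν_i = 2.839. Since K_p = g(X)·P^{1}, P = (K_p/g)^(1/1) = (8.03/2.839)^(1/1) = 2.83 atm.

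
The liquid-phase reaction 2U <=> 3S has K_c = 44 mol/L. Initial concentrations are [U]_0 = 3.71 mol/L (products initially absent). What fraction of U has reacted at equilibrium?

X = 0.693

Let X = conversion of U; extent ξ = 3.71X/2 mol/L.
Concentrations: [U] = 3.71 − 3.71X; [S] = 5.56X.
K_c = [S]^3 / ([U]^2).
Setting equal to 44 and solving for X on (0,1) gives X = 0.693.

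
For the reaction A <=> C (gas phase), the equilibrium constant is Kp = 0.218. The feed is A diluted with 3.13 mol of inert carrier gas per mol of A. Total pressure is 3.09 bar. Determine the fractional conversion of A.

X = 0.179

Let X = conversion of A (basis 1 mol A); extent of reaction ξ = X.
Mole table: n_A = 1 − X; n_C = X; n_I = 3.13 (inert).
Since Δν = 0, n_T = 4.13 throughout.
y_i = n_i/n_T, p_i = y_i·P. Kp = p_C / (p_A).
Setting this equal to 0.218 and taking the physical root (0 < X < 1) gives X = 0.179.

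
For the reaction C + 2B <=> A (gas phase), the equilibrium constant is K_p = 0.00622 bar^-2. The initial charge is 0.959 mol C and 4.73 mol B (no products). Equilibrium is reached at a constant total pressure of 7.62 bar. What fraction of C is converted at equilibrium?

X = 0.195

Basis: 0.959 mol C initially; let X = conversion of C. Extent ξ = 0.959X.
Moles: n_C = 0.959 − 0.959X; n_B = 4.73 − 1.92X; n_A = 0.959X.
Summing: n_T = 5.69 − 1.92X.
Mole fractions y_i = n_i/n_T; K_p = p_A / (p_C p_B^2) with p_i = y_i·P.
Setting this equal to 0.00622 bar^-2 and taking the physical root (0 < X < 1) gives X = 0.195.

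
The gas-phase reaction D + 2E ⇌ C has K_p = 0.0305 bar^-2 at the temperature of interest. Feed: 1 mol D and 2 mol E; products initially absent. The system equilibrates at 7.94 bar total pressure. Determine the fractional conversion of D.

X = 0.373

Let X = conversion of D (basis 1 mol D); extent of reaction ξ = X.
Moles: n_D = 1 − X; n_E = 2 − 2X; n_C = X.
Summing: n_T = 3 − 2X.
With p_i = (n_i/n_T)P, K_p = p_C / (p_D p_E^2).
Setting this equal to 0.0305 bar^-2 and taking the physical root (0 < X < 1) gives X = 0.373.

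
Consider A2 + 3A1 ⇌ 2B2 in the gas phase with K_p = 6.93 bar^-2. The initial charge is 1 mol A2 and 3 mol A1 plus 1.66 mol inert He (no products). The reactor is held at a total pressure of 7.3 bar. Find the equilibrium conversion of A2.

X = 0.750

Take 1 mol A2 as basis and let X be its fractional conversion, so ξ = X.
Species balance: n_A2 = 1 − X; n_A1 = 3 − 3X; n_B2 = 2X; n_I = 1.66 (inert).
Summing: n_T = 5.66 − 2X.
y_i = n_i/n_T, p_i = y_i·P. K_p = p_B2^2 / (p_A2 p_A1^3).
This yields a degree-4 equation in X; solving on (0,1), X = 0.750.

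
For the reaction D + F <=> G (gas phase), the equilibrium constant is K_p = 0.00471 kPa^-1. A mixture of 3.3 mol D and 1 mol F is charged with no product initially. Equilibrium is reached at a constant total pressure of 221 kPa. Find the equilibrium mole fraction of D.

Let X = conversion of F (basis 1 mol F); extent of reaction ξ = X.
Mole table: n_D = 3.3 − X; n_F = 1 − X; n_G = X.
n_T = Σnᵢ = 4.3 − X.
With p_i = (n_i/n_T)P, K_p = p_G / (p_D p_F).
Equating to 0.00471 kPa^-1 and solving on 0 < X < 1: X = 0.436.
Then n_D = 2.86, n_T = 3.86, so y_D = 0.741.

y_D = 0.741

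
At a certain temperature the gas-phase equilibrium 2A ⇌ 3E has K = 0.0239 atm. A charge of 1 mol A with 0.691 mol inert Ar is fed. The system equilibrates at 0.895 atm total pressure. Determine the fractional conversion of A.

X = 0.207

Let X = conversion of A (basis 1 mol A); extent of reaction ξ = 0.5X.
At extent ξ: n_A = 1 − X; n_E = 1.5X; n_I = 0.691 (inert).
Summing: n_T = 1.69 + 0.5X.
Mole fractions y_i = n_i/n_T; K = p_E^3 / (p_A^2) with p_i = y_i·P.
This yields a degree-3 equation in X; solving on (0,1), X = 0.207.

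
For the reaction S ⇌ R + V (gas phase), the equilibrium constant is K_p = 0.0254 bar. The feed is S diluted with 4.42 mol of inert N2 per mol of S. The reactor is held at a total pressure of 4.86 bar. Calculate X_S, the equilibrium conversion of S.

X = 0.157

Take 1 mol S as basis and let X be its fractional conversion, so ξ = X.
At extent ξ: n_S = 1 − X; n_R = X; n_V = X; n_I = 4.42 (inert).
n_T = Σnᵢ = 5.42 + X.
With p_i = (n_i/n_T)P, K_p = p_R p_V / (p_S).
This yields a degree-2 equation in X; solving on (0,1), X = 0.157.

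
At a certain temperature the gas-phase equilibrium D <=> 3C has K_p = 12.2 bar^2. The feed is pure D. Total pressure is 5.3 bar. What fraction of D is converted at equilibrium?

X = 0.307

Take 1 mol D as basis and let X be its fractional conversion, so ξ = X.
Mole table: n_D = 1 − X; n_C = 3X.
Total moles n_T = 1 + 2X.
Mole fractions y_i = n_i/n_T; K_p = p_C^3 / (p_D) with p_i = y_i·P.
This yields a degree-3 equation in X; solving on (0,1), X = 0.307.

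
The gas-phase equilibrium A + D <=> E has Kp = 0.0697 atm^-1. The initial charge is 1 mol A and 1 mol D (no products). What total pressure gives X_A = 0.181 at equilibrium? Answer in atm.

Take 1 mol A as basis and let X be its fractional conversion, so ξ = X.
Moles: n_A = 1 − X; n_D = 1 − X; n_E = X.
Total moles n_T = 2 − X.
Kp = p_E / (p_A p_D) with p_i = (n_i/n_T)·P.
At X = 0.181: the mole-fraction product g(X) = Π y_i^ν_i = 0.4908. Since Kp = g(X)·P^{-1}, P = (g/Kp)^(1/1) = (0.4908/0.0697)^(1/1) = 7.04 atm.

P = 7.04 atm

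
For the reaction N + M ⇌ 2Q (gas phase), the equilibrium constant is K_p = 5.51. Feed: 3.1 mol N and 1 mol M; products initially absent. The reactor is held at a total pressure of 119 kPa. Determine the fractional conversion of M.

Let X = conversion of M (basis 1 mol M); extent of reaction ξ = X.
Species balance: n_N = 3.1 − X; n_M = 1 − X; n_Q = 2X.
Total moles n_T = 4.1 (Δν = 0, constant).
Mole fractions y_i = n_i/n_T; K_p = p_Q^2 / (p_N p_M) with p_i = y_i·P.
Setting this equal to 5.51 and taking the physical root (0 < X < 1) gives X = 0.799.

X = 0.799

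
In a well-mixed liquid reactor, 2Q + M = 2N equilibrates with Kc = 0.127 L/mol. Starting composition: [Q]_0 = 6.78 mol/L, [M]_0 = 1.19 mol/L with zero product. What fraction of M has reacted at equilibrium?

X = 0.576

Let X = conversion of M; extent ξ = 1.19·X mol/L.
Concentrations: [Q] = 6.78 − 2.38X; [M] = 1.19 − 1.19X; [N] = 2.38X.
Kc = [N]^2 / ([Q]^2 [M]).
Setting equal to 0.127 and solving for X on (0,1) gives X = 0.576.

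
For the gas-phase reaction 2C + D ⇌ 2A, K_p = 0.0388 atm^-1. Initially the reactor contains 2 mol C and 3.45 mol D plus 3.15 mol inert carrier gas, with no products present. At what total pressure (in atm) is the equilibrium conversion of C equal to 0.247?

Basis: 2 mol C initially; let X = conversion of C. Extent ξ = X.
Species balance: n_C = 2 − 2X; n_D = 3.45 − X; n_A = 2X; n_I = 3.15 (inert).
n_T = Σnᵢ = 8.6 − X.
K_p = p_A^2 / (p_C^2 p_D) with p_i = (n_i/n_T)·P.
At X = 0.247: the mole-fraction product g(X) = Π y_i^ν_i = 0.2806. Since K_p = g(X)·P^{-1}, P = (g/K_p)^(1/1) = (0.2806/0.0388)^(1/1) = 7.23 atm.

P = 7.23 atm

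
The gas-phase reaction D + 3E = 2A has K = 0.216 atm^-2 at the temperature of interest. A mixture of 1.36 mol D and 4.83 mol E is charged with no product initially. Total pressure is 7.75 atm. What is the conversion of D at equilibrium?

Let X = conversion of D (basis 1.36 mol D); extent of reaction ξ = 1.36X.
At extent ξ: n_D = 1.36 − 1.36X; n_E = 4.83 − 4.08X; n_A = 2.72X.
Summing: n_T = 6.19 − 2.72X.
y_i = n_i/n_T, p_i = y_i·P. K = p_A^2 / (p_D p_E^3).
Substituting and setting equal to 0.216 atm^-2 gives a polynomial in X; the root in (0,1) is X = 0.654.

X = 0.654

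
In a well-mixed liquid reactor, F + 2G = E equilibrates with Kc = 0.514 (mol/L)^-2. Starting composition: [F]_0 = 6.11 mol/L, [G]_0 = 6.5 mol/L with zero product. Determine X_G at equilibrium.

X = 0.813

Let X = conversion of G; extent ξ = 6.5X/2 mol/L.
Concentrations: [F] = 6.11 − 3.25X; [G] = 6.5 − 6.5X; [E] = 3.25X.
Kc = [E] / ([F] [G]^2).
Equating to 0.514 (mol/L)^-2: the physical root is X = 0.813.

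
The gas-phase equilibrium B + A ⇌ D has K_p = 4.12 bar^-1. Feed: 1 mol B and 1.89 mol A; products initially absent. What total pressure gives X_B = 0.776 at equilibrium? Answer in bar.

P = 1.6 bar

Basis: 1 mol B initially; let X = conversion of B. Extent ξ = X.
Moles: n_B = 1 − X; n_A = 1.89 − X; n_D = X.
n_T = Σnᵢ = 2.89 − X.
K_p = p_D / (p_B p_A) with p_i = (n_i/n_T)·P.
At X = 0.776: the mole-fraction product g(X) = Π y_i^ν_i = 6.574. Since K_p = g(X)·P^{-1}, P = (g/K_p)^(1/1) = (6.574/4.12)^(1/1) = 1.6 bar.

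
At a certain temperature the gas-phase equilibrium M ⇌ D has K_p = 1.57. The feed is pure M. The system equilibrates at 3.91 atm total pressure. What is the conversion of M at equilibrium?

X = 0.611

Let X = conversion of M (basis 1 mol M); extent of reaction ξ = X.
Mole table: n_M = 1 − X; n_D = X.
Total moles n_T = 1 (Δν = 0, constant).
y_i = n_i/n_T, p_i = y_i·P. K_p = p_D / (p_M).
This yields a degree-1 equation in X; solving on (0,1), X = 0.611.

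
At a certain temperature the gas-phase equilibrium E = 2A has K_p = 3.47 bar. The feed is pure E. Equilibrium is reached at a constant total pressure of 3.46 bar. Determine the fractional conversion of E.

Take 1 mol E as basis and let X be its fractional conversion, so ξ = X.
Moles: n_E = 1 − X; n_A = 2X.
n_T = Σnᵢ = 1 + X.
y_i = n_i/n_T, p_i = y_i·P. K_p = p_A^2 / (p_E).
Setting this equal to 3.47 bar and taking the physical root (0 < X < 1) gives X = 0.448.

X = 0.448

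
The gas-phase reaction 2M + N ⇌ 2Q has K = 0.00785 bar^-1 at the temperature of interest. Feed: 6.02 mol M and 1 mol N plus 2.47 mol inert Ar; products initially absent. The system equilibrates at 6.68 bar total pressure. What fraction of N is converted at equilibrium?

Take 1 mol N as basis and let X be its fractional conversion, so ξ = X.
Mole table: n_M = 6.02 − 2X; n_N = 1 − X; n_Q = 2X; n_I = 2.47 (inert).
n_T = Σnᵢ = 9.49 − X.
Mole fractions y_i = n_i/n_T; K = p_Q^2 / (p_M^2 p_N) with p_i = y_i·P.
Setting this equal to 0.00785 bar^-1 and taking the physical root (0 < X < 1) gives X = 0.190.

X = 0.190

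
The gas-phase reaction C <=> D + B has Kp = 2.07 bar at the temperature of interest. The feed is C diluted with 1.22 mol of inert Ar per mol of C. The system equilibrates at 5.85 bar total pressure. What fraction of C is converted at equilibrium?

Basis: 1 mol C initially; let X = conversion of C. Extent ξ = X.
Species balance: n_C = 1 − X; n_D = X; n_B = X; n_I = 1.22 (inert).
n_T = Σnᵢ = 2.22 + X.
Mole fractions y_i = n_i/n_T; Kp = p_D p_B / (p_C) with p_i = y_i·P.
Substituting and setting equal to 2.07 bar gives a polynomial in X; the root in (0,1) is X = 0.619.

X = 0.619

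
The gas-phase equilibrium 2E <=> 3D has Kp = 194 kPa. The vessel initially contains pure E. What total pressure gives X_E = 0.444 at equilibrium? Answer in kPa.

P = 248 kPa

Basis: 1 mol E initially; let X = conversion of E. Extent ξ = 0.5X.
Species balance: n_E = 1 − X; n_D = 1.5X.
Total moles n_T = 1 + 0.5X.
Kp = p_D^3 / (p_E^2) with p_i = (n_i/n_T)·P.
At X = 0.444: the mole-fraction product g(X) = Π y_i^ν_i = 0.782. Since Kp = g(X)·P^{1}, P = (Kp/g)^(1/1) = (194/0.782)^(1/1) = 248 kPa.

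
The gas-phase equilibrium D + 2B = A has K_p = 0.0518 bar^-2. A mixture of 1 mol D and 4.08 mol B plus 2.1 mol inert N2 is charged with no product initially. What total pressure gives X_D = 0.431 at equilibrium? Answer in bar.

P = 7.51 bar

Basis: 1 mol D initially; let X = conversion of D. Extent ξ = X.
At extent ξ: n_D = 1 − X; n_B = 4.08 − 2X; n_A = X; n_I = 2.1 (inert).
n_T = Σnᵢ = 7.18 − 2X.
K_p = p_A / (p_D p_B^2) with p_i = (n_i/n_T)·P.
At X = 0.431: the mole-fraction product g(X) = Π y_i^ν_i = 2.92. Since K_p = g(X)·P^{-2}, P = (g/K_p)^(1/2) = (2.92/0.0518)^(1/2) = 7.51 bar.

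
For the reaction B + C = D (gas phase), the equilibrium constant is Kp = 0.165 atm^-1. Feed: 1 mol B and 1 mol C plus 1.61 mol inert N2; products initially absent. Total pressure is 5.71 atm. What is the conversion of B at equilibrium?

X = 0.183

Let X = conversion of B (basis 1 mol B); extent of reaction ξ = X.
Species balance: n_B = 1 − X; n_C = 1 − X; n_D = X; n_I = 1.61 (inert).
Total moles n_T = 3.61 − X.
With p_i = (n_i/n_T)P, Kp = p_D / (p_B p_C).
This yields a degree-2 equation in X; solving on (0,1), X = 0.183.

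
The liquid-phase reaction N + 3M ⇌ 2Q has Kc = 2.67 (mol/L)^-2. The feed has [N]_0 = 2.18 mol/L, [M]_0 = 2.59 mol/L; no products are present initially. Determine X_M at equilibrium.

X = 0.722

Let X = conversion of M; extent ξ = 2.59X/3 mol/L.
Concentrations: [N] = 2.18 − 0.863X; [M] = 2.59 − 2.59X; [Q] = 1.73X.
Kc = [Q]^2 / ([N] [M]^3).
Solving Kc = 2.67 for X ∈ (0,1): X = 0.722.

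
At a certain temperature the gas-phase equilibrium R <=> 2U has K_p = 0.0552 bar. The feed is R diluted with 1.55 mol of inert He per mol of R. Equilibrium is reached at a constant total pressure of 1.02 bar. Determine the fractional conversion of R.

X = 0.174

Basis: 1 mol R initially; let X = conversion of R. Extent ξ = X.
Moles: n_R = 1 − X; n_U = 2X; n_I = 1.55 (inert).
n_T = Σnᵢ = 2.55 + X.
Mole fractions y_i = n_i/n_T; K_p = p_U^2 / (p_R) with p_i = y_i·P.
Substituting and setting equal to 0.0552 bar gives a polynomial in X; the root in (0,1) is X = 0.174.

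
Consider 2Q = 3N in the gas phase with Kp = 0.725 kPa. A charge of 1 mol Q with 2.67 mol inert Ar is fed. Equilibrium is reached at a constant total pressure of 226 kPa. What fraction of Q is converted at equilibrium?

Take 1 mol Q as basis and let X be its fractional conversion, so ξ = 0.5X.
Species balance: n_Q = 1 − X; n_N = 1.5X; n_I = 2.67 (inert).
n_T = Σnᵢ = 3.67 + 0.5X.
With p_i = (n_i/n_T)P, Kp = p_N^3 / (p_Q^2).
This yields a degree-3 equation in X; solving on (0,1), X = 0.138.

X = 0.138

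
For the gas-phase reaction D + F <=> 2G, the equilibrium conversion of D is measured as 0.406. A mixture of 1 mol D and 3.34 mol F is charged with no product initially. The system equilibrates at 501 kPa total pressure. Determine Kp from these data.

Let X = conversion of D (basis 1 mol D); extent of reaction ξ = X.
Moles: n_D = 1 − X; n_F = 3.34 − X; n_G = 2X.
Total moles n_T = 4.34 (Δν = 0, constant).
At X = 0.406: n_D = 0.594, n_F = 2.93, n_G = 0.812, n_T = 4.34.
p_i = (n_i/n_T)·P. Kp = p_G^2 / (p_D p_F) = 0.378.

Kp = 0.378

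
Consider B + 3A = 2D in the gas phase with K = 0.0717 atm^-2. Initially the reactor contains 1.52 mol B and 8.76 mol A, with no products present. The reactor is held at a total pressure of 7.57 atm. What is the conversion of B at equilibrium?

Let X = conversion of B (basis 1.52 mol B); extent of reaction ξ = 1.52X.
At extent ξ: n_B = 1.52 − 1.52X; n_A = 8.76 − 4.56X; n_D = 3.04X.
n_T = Σnᵢ = 10.3 − 3.04X.
y_i = n_i/n_T, p_i = y_i·P. K = p_D^2 / (p_B p_A^3).
Setting this equal to 0.0717 atm^-2 and taking the physical root (0 < X < 1) gives X = 0.709.

X = 0.709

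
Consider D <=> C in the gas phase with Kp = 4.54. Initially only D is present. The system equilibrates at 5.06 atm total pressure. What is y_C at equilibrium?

y_C = 0.819

Take 1 mol D as basis and let X be its fractional conversion, so ξ = X.
Moles: n_D = 1 − X; n_C = X.
n_T stays at 1 (no change in mole number).
y_i = n_i/n_T, p_i = y_i·P. Kp = p_C / (p_D).
This yields a degree-1 equation in X; solving on (0,1), X = 0.819.
Then n_C = 0.819, n_T = 1, so y_C = 0.819.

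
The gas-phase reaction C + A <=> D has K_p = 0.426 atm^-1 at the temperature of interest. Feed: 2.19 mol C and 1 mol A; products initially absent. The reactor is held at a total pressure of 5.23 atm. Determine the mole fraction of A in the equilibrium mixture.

Let X = conversion of A (basis 1 mol A); extent of reaction ξ = X.
Species balance: n_C = 2.19 − X; n_A = 1 − X; n_D = X.
n_T = Σnᵢ = 3.19 − X.
With p_i = (n_i/n_T)P, K_p = p_D / (p_C p_A).
Substituting and setting equal to 0.426 atm^-1 gives a polynomial in X; the root in (0,1) is X = 0.579.
Then n_A = 0.421, n_T = 2.61, so y_A = 0.161.

y_A = 0.161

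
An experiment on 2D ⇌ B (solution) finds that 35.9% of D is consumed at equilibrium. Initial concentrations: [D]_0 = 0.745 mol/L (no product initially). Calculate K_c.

K_c = 0.586 L/mol

Let X = conversion of D.
Concentrations: [D] = 0.745 − 0.745X; [B] = 0.372X.
At X = 0.359: [D] = 0.478, [B] = 0.134.
K_c = [B] / ([D]^2) = 0.586 L/mol.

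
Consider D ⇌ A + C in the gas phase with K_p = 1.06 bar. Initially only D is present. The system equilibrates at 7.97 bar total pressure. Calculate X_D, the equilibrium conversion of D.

X = 0.343

Let X = conversion of D (basis 1 mol D); extent of reaction ξ = X.
Mole table: n_D = 1 − X; n_A = X; n_C = X.
Summing: n_T = 1 + X.
Mole fractions y_i = n_i/n_T; K_p = p_A p_C / (p_D) with p_i = y_i·P.
Setting this equal to 1.06 bar and taking the physical root (0 < X < 1) gives X = 0.343.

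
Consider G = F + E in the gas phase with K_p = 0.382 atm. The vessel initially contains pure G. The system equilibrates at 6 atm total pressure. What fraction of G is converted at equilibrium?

X = 0.245

Basis: 1 mol G initially; let X = conversion of G. Extent ξ = X.
Species balance: n_G = 1 − X; n_F = X; n_E = X.
n_T = Σnᵢ = 1 + X.
y_i = n_i/n_T, p_i = y_i·P. K_p = p_F p_E / (p_G).
This yields a degree-2 equation in X; solving on (0,1), X = 0.245.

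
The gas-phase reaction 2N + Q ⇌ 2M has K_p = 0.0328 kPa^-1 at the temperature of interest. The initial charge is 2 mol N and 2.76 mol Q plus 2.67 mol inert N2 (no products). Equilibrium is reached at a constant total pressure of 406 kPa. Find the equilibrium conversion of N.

X = 0.670

Basis: 2 mol N initially; let X = conversion of N. Extent ξ = X.
Moles: n_N = 2 − 2X; n_Q = 2.76 − X; n_M = 2X; n_I = 2.67 (inert).
n_T = Σnᵢ = 7.43 − X.
With p_i = (n_i/n_T)P, K_p = p_M^2 / (p_N^2 p_Q).
This yields a degree-3 equation in X; solving on (0,1), X = 0.670.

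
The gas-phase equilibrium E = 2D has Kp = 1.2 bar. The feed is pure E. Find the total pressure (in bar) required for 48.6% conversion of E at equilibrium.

Basis: 1 mol E initially; let X = conversion of E. Extent ξ = X.
Species balance: n_E = 1 − X; n_D = 2X.
Total moles n_T = 1 + X.
Kp = p_D^2 / (p_E) with p_i = (n_i/n_T)·P.
At X = 0.486: the mole-fraction product g(X) = Π y_i^ν_i = 1.237. Since Kp = g(X)·P^{1}, P = (Kp/g)^(1/1) = (1.2/1.237)^(1/1) = 0.97 bar.

P = 0.97 bar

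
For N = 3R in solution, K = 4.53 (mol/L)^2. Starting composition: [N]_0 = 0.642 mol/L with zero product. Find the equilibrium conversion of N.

X = 0.563

Let X = conversion of N; extent ξ = 0.642·X mol/L.
Concentrations: [N] = 0.642 − 0.642X; [R] = 1.93X.
K = [R]^3 / ([N]).
Solving K = 4.53 for X ∈ (0,1): X = 0.563.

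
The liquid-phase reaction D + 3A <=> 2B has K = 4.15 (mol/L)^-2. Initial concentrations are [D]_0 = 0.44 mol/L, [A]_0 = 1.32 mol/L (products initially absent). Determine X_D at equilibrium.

Let X = conversion of D; extent ξ = 0.44·X mol/L.
Concentrations: [D] = 0.44 − 0.44X; [A] = 1.32 − 1.32X; [B] = 0.88X.
K = [B]^2 / ([D] [A]^3).
This equals 4.15 at X = 0.525 (the root in 0 < X < 1).

X = 0.525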